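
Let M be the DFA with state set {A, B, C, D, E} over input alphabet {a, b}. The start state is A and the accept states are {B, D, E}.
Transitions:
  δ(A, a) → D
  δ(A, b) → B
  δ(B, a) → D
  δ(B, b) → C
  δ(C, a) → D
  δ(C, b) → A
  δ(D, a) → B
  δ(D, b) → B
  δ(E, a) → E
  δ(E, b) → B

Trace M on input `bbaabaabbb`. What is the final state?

B

A --b--> B
B --b--> C
C --a--> D
D --a--> B
B --b--> C
C --a--> D
D --a--> B
B --b--> C
C --b--> A
A --b--> B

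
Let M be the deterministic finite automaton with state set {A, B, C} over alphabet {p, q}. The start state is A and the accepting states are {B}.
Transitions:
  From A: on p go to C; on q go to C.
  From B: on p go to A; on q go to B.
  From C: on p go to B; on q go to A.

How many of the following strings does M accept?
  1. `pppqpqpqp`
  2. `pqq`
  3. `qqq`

`pppqpqpqp`: accepted
`pqq`: rejected
`qqq`: rejected

1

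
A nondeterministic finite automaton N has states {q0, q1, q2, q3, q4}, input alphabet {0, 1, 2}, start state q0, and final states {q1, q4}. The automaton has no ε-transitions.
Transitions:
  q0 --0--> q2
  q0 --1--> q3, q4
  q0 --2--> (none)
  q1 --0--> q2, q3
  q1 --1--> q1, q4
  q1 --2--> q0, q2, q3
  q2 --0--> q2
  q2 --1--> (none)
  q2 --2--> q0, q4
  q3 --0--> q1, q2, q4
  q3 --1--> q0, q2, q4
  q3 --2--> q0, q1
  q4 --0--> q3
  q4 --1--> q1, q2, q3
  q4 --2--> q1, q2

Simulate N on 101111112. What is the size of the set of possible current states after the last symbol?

5

Start: {q0}
read 1: {q3, q4}
read 0: {q1, q2, q3, q4}
read 1: {q0, q1, q2, q3, q4}
read 1: {q0, q1, q2, q3, q4}
read 1: {q0, q1, q2, q3, q4}
read 1: {q0, q1, q2, q3, q4}
read 1: {q0, q1, q2, q3, q4}
read 1: {q0, q1, q2, q3, q4}
read 2: {q0, q1, q2, q3, q4}
Final reachable set {q0, q1, q2, q3, q4} has 5 states.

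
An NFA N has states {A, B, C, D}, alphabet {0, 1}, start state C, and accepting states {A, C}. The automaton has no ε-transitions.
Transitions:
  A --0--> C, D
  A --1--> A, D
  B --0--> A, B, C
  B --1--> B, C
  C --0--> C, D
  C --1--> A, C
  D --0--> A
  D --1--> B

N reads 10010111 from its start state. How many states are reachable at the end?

Start: {C}
read 1: {A, C}
read 0: {C, D}
read 0: {A, C, D}
read 1: {A, B, C, D}
read 0: {A, B, C, D}
read 1: {A, B, C, D}
read 1: {A, B, C, D}
read 1: {A, B, C, D}
Final reachable set {A, B, C, D} has 4 states.

4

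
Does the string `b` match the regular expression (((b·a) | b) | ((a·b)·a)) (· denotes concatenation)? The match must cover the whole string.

The left alternative ((b·a)|b) matches b.

yes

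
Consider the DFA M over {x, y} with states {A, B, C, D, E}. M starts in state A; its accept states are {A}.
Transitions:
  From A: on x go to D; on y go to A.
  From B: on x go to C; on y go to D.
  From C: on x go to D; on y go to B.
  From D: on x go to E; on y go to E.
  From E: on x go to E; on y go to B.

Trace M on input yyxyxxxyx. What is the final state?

C

A --y--> A
A --y--> A
A --x--> D
D --y--> E
E --x--> E
E --x--> E
E --x--> E
E --y--> B
B --x--> C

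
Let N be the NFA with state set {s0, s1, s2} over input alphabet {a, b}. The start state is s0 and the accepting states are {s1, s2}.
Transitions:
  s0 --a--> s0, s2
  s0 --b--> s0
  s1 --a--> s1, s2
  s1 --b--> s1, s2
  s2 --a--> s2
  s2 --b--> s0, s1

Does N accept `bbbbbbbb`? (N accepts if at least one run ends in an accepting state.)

rejected

Start: {s0}
read b: {s0}
read b: {s0}
read b: {s0}
read b: {s0}
read b: {s0}
read b: {s0}
read b: {s0}
read b: {s0}
Reachable ∩ accepting = {} — empty.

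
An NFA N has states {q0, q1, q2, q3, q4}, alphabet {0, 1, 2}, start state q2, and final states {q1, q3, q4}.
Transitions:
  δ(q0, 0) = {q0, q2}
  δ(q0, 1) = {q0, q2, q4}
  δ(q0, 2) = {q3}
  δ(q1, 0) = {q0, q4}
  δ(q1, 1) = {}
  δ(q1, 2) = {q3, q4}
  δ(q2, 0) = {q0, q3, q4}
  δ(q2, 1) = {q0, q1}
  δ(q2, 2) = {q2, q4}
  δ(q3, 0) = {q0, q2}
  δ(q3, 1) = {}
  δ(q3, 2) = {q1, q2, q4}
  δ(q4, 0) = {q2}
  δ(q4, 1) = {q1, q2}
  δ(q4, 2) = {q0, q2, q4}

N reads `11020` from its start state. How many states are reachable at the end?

Start: {q2}
read 1: {q0, q1}
read 1: {q0, q2, q4}
read 0: {q0, q2, q3, q4}
read 2: {q0, q1, q2, q3, q4}
read 0: {q0, q2, q3, q4}
Final reachable set {q0, q2, q3, q4} has 4 states.

4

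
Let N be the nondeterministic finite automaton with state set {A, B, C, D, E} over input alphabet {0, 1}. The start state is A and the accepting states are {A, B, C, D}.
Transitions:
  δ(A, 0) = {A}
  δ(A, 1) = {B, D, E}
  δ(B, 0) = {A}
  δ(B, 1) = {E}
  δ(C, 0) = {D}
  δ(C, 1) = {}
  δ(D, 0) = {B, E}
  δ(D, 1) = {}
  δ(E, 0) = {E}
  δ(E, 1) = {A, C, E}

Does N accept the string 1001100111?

Start: {A}
read 1: {B, D, E}
read 0: {A, B, E}
read 0: {A, E}
read 1: {A, B, C, D, E}
read 1: {A, B, C, D, E}
read 0: {A, B, D, E}
read 0: {A, B, E}
read 1: {A, B, C, D, E}
read 1: {A, B, C, D, E}
read 1: {A, B, C, D, E}
Reachable ∩ accepting = {A, B, C, D} — nonempty.

accepted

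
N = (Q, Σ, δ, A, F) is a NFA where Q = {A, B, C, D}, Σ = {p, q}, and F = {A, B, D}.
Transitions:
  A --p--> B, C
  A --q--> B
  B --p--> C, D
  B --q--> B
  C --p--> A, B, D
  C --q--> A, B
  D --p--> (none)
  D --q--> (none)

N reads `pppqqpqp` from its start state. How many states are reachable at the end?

3

Start: {A}
read p: {B, C}
read p: {A, B, C, D}
read p: {A, B, C, D}
read q: {A, B}
read q: {B}
read p: {C, D}
read q: {A, B}
read p: {B, C, D}
Final reachable set {B, C, D} has 3 states.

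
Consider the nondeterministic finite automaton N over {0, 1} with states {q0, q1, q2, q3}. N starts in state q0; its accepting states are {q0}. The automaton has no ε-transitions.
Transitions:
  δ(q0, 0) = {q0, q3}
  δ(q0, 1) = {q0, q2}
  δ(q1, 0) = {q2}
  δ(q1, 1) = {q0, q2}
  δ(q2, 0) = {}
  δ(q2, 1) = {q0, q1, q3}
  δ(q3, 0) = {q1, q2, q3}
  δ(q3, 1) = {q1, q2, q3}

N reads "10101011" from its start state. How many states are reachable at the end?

Start: {q0}
read 1: {q0, q2}
read 0: {q0, q3}
read 1: {q0, q1, q2, q3}
read 0: {q0, q1, q2, q3}
read 1: {q0, q1, q2, q3}
read 0: {q0, q1, q2, q3}
read 1: {q0, q1, q2, q3}
read 1: {q0, q1, q2, q3}
Final reachable set {q0, q1, q2, q3} has 4 states.

4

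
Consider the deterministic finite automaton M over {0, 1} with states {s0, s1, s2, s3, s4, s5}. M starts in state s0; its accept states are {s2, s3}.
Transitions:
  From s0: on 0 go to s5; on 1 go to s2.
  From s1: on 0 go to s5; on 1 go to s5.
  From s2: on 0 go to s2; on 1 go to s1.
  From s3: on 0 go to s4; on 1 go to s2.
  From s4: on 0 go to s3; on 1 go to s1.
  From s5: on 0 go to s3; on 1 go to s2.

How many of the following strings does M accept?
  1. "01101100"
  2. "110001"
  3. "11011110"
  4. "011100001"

"01101100": accepted
"110001": rejected
"11011110": accepted
"011100001": rejected

2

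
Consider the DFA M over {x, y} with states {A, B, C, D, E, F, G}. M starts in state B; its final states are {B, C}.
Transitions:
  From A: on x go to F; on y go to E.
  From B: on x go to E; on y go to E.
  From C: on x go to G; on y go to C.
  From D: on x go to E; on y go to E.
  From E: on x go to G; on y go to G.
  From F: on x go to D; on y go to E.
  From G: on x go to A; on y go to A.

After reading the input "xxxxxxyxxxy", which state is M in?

E

B --x--> E
E --x--> G
G --x--> A
A --x--> F
F --x--> D
D --x--> E
E --y--> G
G --x--> A
A --x--> F
F --x--> D
D --y--> E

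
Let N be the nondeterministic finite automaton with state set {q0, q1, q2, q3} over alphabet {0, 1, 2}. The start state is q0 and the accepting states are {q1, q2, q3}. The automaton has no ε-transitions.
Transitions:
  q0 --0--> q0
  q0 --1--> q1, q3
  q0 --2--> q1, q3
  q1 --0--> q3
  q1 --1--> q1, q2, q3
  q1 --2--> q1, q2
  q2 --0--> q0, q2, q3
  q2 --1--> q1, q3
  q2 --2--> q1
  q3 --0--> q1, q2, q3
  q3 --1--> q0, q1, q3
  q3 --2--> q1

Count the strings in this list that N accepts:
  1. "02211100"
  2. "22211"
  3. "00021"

"02211100": accepted
"22211": accepted
"00021": accepted

3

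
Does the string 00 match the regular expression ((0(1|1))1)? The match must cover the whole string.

no

No split of 00 into u·v has (0(1|1)) matching u and 1 matching v.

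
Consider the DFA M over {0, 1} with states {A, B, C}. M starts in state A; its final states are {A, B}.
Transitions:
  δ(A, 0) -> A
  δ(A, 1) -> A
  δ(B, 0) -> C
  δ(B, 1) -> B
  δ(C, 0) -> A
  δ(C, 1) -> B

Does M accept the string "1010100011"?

accepted

A --1--> A
A --0--> A
A --1--> A
A --0--> A
A --1--> A
A --0--> A
A --0--> A
A --0--> A
A --1--> A
A --1--> A
End in state A, which is an accepting state.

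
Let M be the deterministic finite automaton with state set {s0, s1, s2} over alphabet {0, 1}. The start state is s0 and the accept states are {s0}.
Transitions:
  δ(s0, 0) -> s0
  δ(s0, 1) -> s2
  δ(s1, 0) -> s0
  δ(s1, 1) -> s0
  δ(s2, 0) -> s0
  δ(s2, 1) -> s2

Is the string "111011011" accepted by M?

s0 --1--> s2
s2 --1--> s2
s2 --1--> s2
s2 --0--> s0
s0 --1--> s2
s2 --1--> s2
s2 --0--> s0
s0 --1--> s2
s2 --1--> s2
End in state s2, which is not an accepting state.

rejected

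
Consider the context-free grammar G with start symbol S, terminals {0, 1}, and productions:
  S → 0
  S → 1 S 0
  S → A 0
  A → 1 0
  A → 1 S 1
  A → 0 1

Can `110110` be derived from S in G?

no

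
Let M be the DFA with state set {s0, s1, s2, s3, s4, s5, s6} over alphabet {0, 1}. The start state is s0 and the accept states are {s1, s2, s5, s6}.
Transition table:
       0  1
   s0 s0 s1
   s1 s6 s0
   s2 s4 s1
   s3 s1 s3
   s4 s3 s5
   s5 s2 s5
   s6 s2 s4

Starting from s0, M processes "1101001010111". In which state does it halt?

s0 --1--> s1
s1 --1--> s0
s0 --0--> s0
s0 --1--> s1
s1 --0--> s6
s6 --0--> s2
s2 --1--> s1
s1 --0--> s6
s6 --1--> s4
s4 --0--> s3
s3 --1--> s3
s3 --1--> s3
s3 --1--> s3

s3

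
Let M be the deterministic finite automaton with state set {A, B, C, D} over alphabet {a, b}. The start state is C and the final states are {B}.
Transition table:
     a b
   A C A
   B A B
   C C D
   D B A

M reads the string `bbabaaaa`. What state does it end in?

C --b--> D
D --b--> A
A --a--> C
C --b--> D
D --a--> B
B --a--> A
A --a--> C
C --a--> C

C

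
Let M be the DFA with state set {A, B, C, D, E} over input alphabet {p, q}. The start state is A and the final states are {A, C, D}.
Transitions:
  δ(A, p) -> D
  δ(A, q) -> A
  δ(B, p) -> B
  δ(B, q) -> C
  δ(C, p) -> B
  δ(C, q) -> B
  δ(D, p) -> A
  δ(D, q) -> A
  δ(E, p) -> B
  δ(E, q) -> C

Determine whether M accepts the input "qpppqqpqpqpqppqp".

accepted

A --q--> A
A --p--> D
D --p--> A
A --p--> D
D --q--> A
A --q--> A
A --p--> D
D --q--> A
A --p--> D
D --q--> A
A --p--> D
D --q--> A
A --p--> D
D --p--> A
A --q--> A
A --p--> D
End in state D, which is an accepting state.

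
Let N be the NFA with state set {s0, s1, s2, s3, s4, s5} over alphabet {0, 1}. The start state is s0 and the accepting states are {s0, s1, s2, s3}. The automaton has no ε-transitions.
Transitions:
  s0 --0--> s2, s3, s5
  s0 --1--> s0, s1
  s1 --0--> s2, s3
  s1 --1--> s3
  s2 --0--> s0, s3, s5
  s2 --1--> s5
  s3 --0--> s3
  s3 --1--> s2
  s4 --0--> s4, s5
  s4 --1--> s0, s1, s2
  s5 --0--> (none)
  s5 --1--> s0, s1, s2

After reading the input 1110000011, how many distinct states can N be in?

5

Start: {s0}
read 1: {s0, s1}
read 1: {s0, s1, s3}
read 1: {s0, s1, s2, s3}
read 0: {s0, s2, s3, s5}
read 0: {s0, s2, s3, s5}
read 0: {s0, s2, s3, s5}
read 0: {s0, s2, s3, s5}
read 0: {s0, s2, s3, s5}
read 1: {s0, s1, s2, s5}
read 1: {s0, s1, s2, s3, s5}
Final reachable set {s0, s1, s2, s3, s5} has 5 states.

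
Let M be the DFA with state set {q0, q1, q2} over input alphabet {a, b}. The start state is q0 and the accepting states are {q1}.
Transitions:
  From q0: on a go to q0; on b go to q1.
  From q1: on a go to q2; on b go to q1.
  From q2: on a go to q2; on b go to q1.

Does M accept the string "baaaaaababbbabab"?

accepted

q0 --b--> q1
q1 --a--> q2
q2 --a--> q2
q2 --a--> q2
q2 --a--> q2
q2 --a--> q2
q2 --a--> q2
q2 --b--> q1
q1 --a--> q2
q2 --b--> q1
q1 --b--> q1
q1 --b--> q1
q1 --a--> q2
q2 --b--> q1
q1 --a--> q2
q2 --b--> q1
End in state q1, which is an accepting state.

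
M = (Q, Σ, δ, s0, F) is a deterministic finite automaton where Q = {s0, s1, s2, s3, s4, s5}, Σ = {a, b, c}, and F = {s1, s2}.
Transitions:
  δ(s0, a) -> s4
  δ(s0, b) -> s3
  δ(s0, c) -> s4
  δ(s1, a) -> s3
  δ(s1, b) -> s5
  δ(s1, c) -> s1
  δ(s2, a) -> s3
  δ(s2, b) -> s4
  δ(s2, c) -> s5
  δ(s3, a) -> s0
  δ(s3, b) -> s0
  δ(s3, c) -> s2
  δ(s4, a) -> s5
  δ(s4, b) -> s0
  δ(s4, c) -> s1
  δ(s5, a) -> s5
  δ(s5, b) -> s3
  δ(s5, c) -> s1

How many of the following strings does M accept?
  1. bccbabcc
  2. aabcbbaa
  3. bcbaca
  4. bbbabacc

bccbabcc: rejected
aabcbbaa: rejected
bcbaca: rejected
bbbabacc: accepted

1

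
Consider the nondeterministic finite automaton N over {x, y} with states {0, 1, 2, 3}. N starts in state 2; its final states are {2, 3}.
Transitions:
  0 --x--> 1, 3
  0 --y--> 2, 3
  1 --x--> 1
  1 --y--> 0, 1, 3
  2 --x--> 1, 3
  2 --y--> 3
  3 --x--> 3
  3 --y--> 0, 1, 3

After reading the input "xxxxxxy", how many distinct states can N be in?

3

Start: {2}
read x: {1, 3}
read x: {1, 3}
read x: {1, 3}
read x: {1, 3}
read x: {1, 3}
read x: {1, 3}
read y: {0, 1, 3}
Final reachable set {0, 1, 3} has 3 states.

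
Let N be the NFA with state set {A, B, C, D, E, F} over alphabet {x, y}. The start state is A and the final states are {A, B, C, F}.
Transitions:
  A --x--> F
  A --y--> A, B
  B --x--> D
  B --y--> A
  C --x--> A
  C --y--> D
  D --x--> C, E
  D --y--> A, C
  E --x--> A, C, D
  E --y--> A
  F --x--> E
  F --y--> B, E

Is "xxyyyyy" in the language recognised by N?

accepted

Start: {A}
read x: {F}
read x: {E}
read y: {A}
read y: {A, B}
read y: {A, B}
read y: {A, B}
read y: {A, B}
Reachable ∩ accepting = {A, B} — nonempty.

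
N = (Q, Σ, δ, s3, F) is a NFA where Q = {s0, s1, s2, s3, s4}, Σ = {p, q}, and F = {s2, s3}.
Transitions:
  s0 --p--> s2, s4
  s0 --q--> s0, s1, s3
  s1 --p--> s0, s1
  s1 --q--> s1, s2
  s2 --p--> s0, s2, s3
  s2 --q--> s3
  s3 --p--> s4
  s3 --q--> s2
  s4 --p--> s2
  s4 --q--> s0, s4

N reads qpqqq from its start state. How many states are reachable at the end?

4

Start: {s3}
read q: {s2}
read p: {s0, s2, s3}
read q: {s0, s1, s2, s3}
read q: {s0, s1, s2, s3}
read q: {s0, s1, s2, s3}
Final reachable set {s0, s1, s2, s3} has 4 states.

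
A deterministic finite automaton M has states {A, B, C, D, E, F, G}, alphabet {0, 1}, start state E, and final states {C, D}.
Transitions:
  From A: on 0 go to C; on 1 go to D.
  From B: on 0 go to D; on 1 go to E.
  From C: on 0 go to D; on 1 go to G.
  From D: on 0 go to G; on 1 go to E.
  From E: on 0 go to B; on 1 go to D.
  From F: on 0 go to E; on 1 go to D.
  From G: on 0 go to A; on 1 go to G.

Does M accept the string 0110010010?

rejected

E --0--> B
B --1--> E
E --1--> D
D --0--> G
G --0--> A
A --1--> D
D --0--> G
G --0--> A
A --1--> D
D --0--> G
End in state G, which is not an accepting state.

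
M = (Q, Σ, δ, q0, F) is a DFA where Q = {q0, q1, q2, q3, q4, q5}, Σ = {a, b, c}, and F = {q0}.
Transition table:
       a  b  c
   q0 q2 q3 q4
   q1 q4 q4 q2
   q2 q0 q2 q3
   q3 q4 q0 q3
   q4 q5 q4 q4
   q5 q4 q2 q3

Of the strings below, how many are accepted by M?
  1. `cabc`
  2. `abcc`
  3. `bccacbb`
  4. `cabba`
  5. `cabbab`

1

`cabc`: rejected
`abcc`: rejected
`bccacbb`: rejected
`cabba`: accepted
`cabbab`: rejected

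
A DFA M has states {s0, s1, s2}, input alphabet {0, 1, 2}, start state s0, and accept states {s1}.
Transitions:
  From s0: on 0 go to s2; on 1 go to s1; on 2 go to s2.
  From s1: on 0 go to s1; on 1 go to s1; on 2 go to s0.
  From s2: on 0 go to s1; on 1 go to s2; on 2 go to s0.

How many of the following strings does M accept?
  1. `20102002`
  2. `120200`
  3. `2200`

2

`20102002`: rejected
`120200`: accepted
`2200`: accepted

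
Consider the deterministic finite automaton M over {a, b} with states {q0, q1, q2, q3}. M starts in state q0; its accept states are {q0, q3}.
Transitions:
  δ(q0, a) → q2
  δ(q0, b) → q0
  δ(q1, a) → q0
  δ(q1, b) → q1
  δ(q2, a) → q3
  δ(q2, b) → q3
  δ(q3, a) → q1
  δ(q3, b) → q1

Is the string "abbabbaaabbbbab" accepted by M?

accepted

q0 --a--> q2
q2 --b--> q3
q3 --b--> q1
q1 --a--> q0
q0 --b--> q0
q0 --b--> q0
q0 --a--> q2
q2 --a--> q3
q3 --a--> q1
q1 --b--> q1
q1 --b--> q1
q1 --b--> q1
q1 --b--> q1
q1 --a--> q0
q0 --b--> q0
End in state q0, which is an accepting state.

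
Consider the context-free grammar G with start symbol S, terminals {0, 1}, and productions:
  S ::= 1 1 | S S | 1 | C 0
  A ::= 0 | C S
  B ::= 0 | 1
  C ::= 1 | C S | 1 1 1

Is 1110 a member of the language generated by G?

yes

S ⇒ C0 ⇒ CS0 ⇒ 1S0 ⇒ 1110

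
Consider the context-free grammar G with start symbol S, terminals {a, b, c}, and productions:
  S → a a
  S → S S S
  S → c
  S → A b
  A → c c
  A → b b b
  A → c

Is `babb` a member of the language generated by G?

no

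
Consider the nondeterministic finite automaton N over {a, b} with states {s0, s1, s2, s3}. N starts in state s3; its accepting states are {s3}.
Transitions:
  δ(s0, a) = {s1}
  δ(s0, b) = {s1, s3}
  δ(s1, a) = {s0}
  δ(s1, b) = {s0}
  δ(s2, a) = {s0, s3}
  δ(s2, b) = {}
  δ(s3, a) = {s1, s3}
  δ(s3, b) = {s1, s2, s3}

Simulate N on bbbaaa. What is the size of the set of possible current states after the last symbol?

3

Start: {s3}
read b: {s1, s2, s3}
read b: {s0, s1, s2, s3}
read b: {s0, s1, s2, s3}
read a: {s0, s1, s3}
read a: {s0, s1, s3}
read a: {s0, s1, s3}
Final reachable set {s0, s1, s3} has 3 states.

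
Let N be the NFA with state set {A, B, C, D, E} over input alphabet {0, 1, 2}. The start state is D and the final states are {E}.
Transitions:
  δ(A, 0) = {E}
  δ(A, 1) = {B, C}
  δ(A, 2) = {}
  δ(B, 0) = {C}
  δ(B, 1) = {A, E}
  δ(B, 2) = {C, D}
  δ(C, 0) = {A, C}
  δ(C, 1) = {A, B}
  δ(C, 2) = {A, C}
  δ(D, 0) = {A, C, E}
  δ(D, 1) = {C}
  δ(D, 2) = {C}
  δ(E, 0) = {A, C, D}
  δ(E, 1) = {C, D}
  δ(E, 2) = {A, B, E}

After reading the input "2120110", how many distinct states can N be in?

Start: {D}
read 2: {C}
read 1: {A, B}
read 2: {C, D}
read 0: {A, C, E}
read 1: {A, B, C, D}
read 1: {A, B, C, E}
read 0: {A, C, D, E}
Final reachable set {A, C, D, E} has 4 states.

4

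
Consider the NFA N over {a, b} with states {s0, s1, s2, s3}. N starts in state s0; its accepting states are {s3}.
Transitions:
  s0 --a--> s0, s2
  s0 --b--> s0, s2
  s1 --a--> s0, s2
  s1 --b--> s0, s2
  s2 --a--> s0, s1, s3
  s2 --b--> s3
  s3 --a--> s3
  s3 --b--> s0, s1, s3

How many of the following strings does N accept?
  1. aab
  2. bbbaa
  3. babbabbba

3

aab: accepted
bbbaa: accepted
babbabbba: accepted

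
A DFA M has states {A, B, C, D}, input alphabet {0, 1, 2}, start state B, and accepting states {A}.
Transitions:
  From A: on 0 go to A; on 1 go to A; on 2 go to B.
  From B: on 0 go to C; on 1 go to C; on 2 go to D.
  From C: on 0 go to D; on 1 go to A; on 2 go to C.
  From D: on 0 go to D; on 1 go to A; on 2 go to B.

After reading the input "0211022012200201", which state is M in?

A

B --0--> C
C --2--> C
C --1--> A
A --1--> A
A --0--> A
A --2--> B
B --2--> D
D --0--> D
D --1--> A
A --2--> B
B --2--> D
D --0--> D
D --0--> D
D --2--> B
B --0--> C
C --1--> A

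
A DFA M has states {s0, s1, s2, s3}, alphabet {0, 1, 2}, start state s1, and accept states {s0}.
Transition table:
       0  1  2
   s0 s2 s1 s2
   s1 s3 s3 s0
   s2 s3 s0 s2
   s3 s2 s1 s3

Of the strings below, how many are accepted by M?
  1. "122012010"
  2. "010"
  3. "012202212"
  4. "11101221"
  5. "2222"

"122012010": rejected
"010": rejected
"012202212": accepted
"11101221": accepted
"2222": rejected

2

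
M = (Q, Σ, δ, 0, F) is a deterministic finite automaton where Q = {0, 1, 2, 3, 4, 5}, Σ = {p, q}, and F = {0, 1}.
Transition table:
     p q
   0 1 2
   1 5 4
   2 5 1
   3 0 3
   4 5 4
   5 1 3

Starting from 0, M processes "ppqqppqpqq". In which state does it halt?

3

0 --p--> 1
1 --p--> 5
5 --q--> 3
3 --q--> 3
3 --p--> 0
0 --p--> 1
1 --q--> 4
4 --p--> 5
5 --q--> 3
3 --q--> 3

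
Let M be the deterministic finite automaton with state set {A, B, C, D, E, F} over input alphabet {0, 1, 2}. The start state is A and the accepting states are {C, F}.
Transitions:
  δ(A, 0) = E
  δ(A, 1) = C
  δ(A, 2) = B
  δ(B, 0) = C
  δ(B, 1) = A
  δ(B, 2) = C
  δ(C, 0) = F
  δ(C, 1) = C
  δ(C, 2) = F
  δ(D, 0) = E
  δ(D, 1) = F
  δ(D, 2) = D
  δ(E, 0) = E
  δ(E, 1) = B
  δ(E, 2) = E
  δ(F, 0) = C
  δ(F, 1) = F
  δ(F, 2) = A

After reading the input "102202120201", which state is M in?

A --1--> C
C --0--> F
F --2--> A
A --2--> B
B --0--> C
C --2--> F
F --1--> F
F --2--> A
A --0--> E
E --2--> E
E --0--> E
E --1--> B

B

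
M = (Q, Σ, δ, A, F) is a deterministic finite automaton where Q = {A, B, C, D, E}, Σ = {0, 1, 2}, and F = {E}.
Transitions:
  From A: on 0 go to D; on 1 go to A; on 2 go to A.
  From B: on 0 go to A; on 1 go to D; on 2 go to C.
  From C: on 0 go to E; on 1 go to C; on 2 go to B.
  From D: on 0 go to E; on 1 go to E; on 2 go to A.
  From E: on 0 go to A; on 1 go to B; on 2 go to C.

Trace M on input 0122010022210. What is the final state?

E

A --0--> D
D --1--> E
E --2--> C
C --2--> B
B --0--> A
A --1--> A
A --0--> D
D --0--> E
E --2--> C
C --2--> B
B --2--> C
C --1--> C
C --0--> E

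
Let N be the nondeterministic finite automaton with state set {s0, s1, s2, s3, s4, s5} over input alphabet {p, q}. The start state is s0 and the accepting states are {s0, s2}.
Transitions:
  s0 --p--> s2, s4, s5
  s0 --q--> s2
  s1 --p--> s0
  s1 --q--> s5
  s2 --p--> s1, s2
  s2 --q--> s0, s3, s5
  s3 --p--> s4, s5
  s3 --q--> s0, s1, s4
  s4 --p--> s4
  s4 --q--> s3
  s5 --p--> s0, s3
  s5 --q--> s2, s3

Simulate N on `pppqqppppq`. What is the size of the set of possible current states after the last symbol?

Start: {s0}
read p: {s2, s4, s5}
read p: {s0, s1, s2, s3, s4}
read p: {s0, s1, s2, s4, s5}
read q: {s0, s2, s3, s5}
read q: {s0, s1, s2, s3, s4, s5}
read p: {s0, s1, s2, s3, s4, s5}
read p: {s0, s1, s2, s3, s4, s5}
read p: {s0, s1, s2, s3, s4, s5}
read p: {s0, s1, s2, s3, s4, s5}
read q: {s0, s1, s2, s3, s4, s5}
Final reachable set {s0, s1, s2, s3, s4, s5} has 6 states.

6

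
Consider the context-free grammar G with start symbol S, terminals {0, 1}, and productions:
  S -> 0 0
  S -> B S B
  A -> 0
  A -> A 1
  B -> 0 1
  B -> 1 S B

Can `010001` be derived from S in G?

S ⇒ BSB ⇒ 01SB ⇒ 0100B ⇒ 010001

yes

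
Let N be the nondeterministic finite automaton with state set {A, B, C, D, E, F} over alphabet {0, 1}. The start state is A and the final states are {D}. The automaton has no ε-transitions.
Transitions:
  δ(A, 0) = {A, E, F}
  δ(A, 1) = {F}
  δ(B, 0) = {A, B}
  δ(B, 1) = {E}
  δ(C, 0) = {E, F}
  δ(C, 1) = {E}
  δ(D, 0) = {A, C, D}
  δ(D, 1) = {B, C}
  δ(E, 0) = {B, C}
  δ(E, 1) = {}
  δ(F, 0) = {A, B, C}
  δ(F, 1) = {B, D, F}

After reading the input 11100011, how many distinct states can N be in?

Start: {A}
read 1: {F}
read 1: {B, D, F}
read 1: {B, C, D, E, F}
read 0: {A, B, C, D, E, F}
read 0: {A, B, C, D, E, F}
read 0: {A, B, C, D, E, F}
read 1: {B, C, D, E, F}
read 1: {B, C, D, E, F}
Final reachable set {B, C, D, E, F} has 5 states.

5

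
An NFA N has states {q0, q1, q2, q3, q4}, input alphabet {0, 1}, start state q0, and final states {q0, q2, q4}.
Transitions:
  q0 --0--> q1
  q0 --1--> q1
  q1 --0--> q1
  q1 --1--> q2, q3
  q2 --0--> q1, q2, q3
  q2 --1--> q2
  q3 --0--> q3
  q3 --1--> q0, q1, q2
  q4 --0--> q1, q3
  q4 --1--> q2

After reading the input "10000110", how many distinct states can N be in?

3

Start: {q0}
read 1: {q1}
read 0: {q1}
read 0: {q1}
read 0: {q1}
read 0: {q1}
read 1: {q2, q3}
read 1: {q0, q1, q2}
read 0: {q1, q2, q3}
Final reachable set {q1, q2, q3} has 3 states.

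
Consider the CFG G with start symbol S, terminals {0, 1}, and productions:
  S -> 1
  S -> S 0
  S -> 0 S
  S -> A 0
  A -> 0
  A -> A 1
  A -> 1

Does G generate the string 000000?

S ⇒ S0 ⇒ S00 ⇒ 0S00 ⇒ 0S000 ⇒ 0A0000 ⇒ 000000

yes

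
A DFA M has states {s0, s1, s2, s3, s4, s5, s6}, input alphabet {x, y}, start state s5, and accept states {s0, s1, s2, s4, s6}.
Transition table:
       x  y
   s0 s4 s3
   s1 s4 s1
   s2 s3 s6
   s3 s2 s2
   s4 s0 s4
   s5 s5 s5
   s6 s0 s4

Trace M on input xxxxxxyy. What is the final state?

s5 --x--> s5
s5 --x--> s5
s5 --x--> s5
s5 --x--> s5
s5 --x--> s5
s5 --x--> s5
s5 --y--> s5
s5 --y--> s5

s5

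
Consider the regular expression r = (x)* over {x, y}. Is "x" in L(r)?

Split into 1 piece x; each matches x.

yes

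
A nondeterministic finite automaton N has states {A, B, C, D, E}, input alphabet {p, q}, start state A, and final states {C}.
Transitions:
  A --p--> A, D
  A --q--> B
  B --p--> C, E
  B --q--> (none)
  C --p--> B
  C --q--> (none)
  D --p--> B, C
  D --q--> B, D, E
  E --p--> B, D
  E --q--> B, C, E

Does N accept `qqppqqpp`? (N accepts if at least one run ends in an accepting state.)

Start: {A}
read q: {B}
read q: {}
The reachable set is empty and stays empty for the remaining 6 symbols.
Reachable ∩ accepting = {} — empty.

rejected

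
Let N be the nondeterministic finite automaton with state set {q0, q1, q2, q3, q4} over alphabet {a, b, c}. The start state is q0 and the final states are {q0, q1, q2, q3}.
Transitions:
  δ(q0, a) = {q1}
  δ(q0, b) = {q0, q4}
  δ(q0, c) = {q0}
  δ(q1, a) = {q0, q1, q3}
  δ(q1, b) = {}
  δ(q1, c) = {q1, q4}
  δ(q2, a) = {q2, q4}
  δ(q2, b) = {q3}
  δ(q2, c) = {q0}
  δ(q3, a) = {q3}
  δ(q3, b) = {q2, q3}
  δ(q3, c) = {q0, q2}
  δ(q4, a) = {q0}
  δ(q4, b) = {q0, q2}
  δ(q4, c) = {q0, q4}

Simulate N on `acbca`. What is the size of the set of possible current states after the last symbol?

1

Start: {q0}
read a: {q1}
read c: {q1, q4}
read b: {q0, q2}
read c: {q0}
read a: {q1}
Final reachable set {q1} has 1 state.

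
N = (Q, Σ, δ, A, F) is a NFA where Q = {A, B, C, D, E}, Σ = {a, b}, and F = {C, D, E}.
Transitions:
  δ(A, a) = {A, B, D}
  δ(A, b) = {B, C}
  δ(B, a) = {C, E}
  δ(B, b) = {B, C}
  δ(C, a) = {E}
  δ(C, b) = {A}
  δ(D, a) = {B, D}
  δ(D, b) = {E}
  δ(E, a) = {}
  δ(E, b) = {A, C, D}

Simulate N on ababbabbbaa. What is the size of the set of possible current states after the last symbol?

Start: {A}
read a: {A, B, D}
read b: {B, C, E}
read a: {C, E}
read b: {A, C, D}
read b: {A, B, C, E}
read a: {A, B, C, D, E}
read b: {A, B, C, D, E}
read b: {A, B, C, D, E}
read b: {A, B, C, D, E}
read a: {A, B, C, D, E}
read a: {A, B, C, D, E}
Final reachable set {A, B, C, D, E} has 5 states.

5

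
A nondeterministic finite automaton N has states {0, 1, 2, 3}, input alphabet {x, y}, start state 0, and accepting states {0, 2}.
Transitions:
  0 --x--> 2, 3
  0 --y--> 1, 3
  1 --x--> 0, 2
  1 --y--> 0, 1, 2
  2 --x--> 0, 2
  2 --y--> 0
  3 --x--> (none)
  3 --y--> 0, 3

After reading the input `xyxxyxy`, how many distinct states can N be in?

Start: {0}
read x: {2, 3}
read y: {0, 3}
read x: {2, 3}
read x: {0, 2}
read y: {0, 1, 3}
read x: {0, 2, 3}
read y: {0, 1, 3}
Final reachable set {0, 1, 3} has 3 states.

3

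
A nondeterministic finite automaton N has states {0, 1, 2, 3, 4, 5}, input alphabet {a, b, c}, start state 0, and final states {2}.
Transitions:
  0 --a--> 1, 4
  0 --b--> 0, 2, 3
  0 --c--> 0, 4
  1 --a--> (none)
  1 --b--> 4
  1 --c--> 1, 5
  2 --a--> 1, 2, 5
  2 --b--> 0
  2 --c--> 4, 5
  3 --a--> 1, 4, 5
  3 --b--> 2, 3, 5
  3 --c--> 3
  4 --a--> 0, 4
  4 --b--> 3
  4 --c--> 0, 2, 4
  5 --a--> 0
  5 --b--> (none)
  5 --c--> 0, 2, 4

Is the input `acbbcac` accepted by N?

accepted

Start: {0}
read a: {1, 4}
read c: {0, 1, 2, 4, 5}
read b: {0, 2, 3, 4}
read b: {0, 2, 3, 5}
read c: {0, 2, 3, 4, 5}
read a: {0, 1, 2, 4, 5}
read c: {0, 1, 2, 4, 5}
Reachable ∩ accepting = {2} — nonempty.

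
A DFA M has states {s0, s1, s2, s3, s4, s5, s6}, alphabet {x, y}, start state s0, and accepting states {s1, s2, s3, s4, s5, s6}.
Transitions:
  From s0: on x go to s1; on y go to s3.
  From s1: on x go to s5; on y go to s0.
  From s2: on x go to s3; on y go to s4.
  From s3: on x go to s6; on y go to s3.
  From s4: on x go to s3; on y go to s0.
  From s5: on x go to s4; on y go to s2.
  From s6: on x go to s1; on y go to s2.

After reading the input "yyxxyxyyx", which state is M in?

s6

s0 --y--> s3
s3 --y--> s3
s3 --x--> s6
s6 --x--> s1
s1 --y--> s0
s0 --x--> s1
s1 --y--> s0
s0 --y--> s3
s3 --x--> s6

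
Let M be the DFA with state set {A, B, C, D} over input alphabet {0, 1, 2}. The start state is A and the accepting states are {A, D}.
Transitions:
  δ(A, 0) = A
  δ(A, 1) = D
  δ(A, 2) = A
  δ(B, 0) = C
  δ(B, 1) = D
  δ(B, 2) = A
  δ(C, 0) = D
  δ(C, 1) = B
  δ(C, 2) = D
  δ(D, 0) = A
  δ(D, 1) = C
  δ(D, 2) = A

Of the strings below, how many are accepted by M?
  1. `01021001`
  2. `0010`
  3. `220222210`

3

`01021001`: accepted
`0010`: accepted
`220222210`: accepted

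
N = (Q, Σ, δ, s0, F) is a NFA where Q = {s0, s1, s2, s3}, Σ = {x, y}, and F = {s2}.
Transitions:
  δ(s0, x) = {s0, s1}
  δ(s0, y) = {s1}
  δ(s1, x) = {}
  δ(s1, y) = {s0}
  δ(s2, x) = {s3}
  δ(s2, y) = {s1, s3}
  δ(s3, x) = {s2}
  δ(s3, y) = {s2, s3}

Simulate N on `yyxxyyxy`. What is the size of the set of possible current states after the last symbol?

2

Start: {s0}
read y: {s1}
read y: {s0}
read x: {s0, s1}
read x: {s0, s1}
read y: {s0, s1}
read y: {s0, s1}
read x: {s0, s1}
read y: {s0, s1}
Final reachable set {s0, s1} has 2 states.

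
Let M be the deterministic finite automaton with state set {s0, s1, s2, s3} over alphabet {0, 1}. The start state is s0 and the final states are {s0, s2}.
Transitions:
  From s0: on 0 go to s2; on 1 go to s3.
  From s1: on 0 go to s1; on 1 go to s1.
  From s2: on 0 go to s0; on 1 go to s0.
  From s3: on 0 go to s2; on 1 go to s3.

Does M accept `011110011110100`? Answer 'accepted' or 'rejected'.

accepted

s0 --0--> s2
s2 --1--> s0
s0 --1--> s3
s3 --1--> s3
s3 --1--> s3
s3 --0--> s2
s2 --0--> s0
s0 --1--> s3
s3 --1--> s3
s3 --1--> s3
s3 --1--> s3
s3 --0--> s2
s2 --1--> s0
s0 --0--> s2
s2 --0--> s0
End in state s0, which is an accepting state.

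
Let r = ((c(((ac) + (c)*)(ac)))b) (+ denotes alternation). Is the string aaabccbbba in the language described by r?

No split of aaabccbbba into u·v has (c(((ac)+(c)*)(ac))) matching u and b matching v.

no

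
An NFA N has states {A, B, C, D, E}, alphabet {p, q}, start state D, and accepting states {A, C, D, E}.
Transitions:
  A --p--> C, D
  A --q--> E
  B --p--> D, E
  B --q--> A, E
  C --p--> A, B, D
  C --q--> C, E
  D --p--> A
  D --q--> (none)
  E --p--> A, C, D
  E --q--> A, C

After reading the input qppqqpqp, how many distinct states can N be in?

Start: {D}
read q: {}
The reachable set is empty and stays empty for the remaining 7 symbols.
Final reachable set {} has 0 states.

0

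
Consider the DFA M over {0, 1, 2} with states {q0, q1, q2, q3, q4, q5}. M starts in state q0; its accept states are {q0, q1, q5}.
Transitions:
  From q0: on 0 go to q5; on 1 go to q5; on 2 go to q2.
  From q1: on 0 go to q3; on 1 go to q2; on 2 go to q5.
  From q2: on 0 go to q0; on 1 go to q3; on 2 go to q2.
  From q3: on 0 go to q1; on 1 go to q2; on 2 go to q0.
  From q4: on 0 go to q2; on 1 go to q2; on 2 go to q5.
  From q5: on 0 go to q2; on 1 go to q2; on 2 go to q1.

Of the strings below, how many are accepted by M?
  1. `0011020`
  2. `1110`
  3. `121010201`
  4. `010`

`0011020`: accepted
`1110`: accepted
`121010201`: accepted
`010`: accepted

4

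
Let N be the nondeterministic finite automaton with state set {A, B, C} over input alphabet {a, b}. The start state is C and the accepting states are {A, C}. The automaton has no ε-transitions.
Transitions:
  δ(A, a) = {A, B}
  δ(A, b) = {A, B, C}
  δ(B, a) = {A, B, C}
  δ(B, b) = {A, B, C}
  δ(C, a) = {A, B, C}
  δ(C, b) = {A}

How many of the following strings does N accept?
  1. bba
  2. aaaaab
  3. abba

3

bba: accepted
aaaaab: accepted
abba: accepted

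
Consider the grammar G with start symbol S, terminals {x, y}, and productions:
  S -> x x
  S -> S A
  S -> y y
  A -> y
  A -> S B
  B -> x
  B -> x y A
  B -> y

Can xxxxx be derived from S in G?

S ⇒ SA ⇒ xxA ⇒ xxSB ⇒ xxxxB ⇒ xxxxx

yes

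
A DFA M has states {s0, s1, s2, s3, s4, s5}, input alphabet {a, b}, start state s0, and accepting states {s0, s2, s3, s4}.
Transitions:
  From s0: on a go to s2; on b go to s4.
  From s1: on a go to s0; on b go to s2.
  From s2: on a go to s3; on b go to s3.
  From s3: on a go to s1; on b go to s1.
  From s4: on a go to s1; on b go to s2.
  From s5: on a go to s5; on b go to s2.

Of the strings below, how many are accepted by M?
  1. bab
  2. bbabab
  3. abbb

3

bab: accepted
bbabab: accepted
abbb: accepted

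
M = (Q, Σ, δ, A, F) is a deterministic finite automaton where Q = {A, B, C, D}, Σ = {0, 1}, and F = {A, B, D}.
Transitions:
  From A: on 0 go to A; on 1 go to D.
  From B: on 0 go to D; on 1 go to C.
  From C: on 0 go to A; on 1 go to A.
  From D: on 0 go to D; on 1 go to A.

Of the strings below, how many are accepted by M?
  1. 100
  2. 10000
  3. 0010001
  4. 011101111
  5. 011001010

100: accepted
10000: accepted
0010001: accepted
011101111: accepted
011001010: accepted

5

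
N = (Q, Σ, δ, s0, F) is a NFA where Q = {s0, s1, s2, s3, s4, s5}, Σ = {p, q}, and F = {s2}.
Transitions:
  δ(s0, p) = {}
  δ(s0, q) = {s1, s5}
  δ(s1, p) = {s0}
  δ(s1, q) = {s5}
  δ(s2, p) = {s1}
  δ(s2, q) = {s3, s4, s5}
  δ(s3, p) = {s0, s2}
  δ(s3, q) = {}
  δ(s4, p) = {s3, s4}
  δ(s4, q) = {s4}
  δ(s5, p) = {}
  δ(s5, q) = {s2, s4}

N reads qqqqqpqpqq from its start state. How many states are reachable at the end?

Start: {s0}
read q: {s1, s5}
read q: {s2, s4, s5}
read q: {s2, s3, s4, s5}
read q: {s2, s3, s4, s5}
read q: {s2, s3, s4, s5}
read p: {s0, s1, s2, s3, s4}
read q: {s1, s3, s4, s5}
read p: {s0, s2, s3, s4}
read q: {s1, s3, s4, s5}
read q: {s2, s4, s5}
Final reachable set {s2, s4, s5} has 3 states.

3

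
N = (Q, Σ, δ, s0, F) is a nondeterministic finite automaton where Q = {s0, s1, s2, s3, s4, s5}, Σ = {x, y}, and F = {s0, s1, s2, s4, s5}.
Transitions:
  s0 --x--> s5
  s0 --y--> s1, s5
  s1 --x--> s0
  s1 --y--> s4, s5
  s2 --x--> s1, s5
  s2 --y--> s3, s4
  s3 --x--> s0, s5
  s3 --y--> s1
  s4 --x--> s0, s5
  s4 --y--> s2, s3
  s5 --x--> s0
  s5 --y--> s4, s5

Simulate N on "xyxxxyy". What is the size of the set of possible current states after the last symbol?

Start: {s0}
read x: {s5}
read y: {s4, s5}
read x: {s0, s5}
read x: {s0, s5}
read x: {s0, s5}
read y: {s1, s4, s5}
read y: {s2, s3, s4, s5}
Final reachable set {s2, s3, s4, s5} has 4 states.

4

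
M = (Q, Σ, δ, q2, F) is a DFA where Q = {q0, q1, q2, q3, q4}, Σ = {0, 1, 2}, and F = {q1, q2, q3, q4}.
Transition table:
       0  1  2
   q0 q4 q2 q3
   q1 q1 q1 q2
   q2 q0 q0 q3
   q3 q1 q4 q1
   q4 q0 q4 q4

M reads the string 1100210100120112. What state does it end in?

q2 --1--> q0
q0 --1--> q2
q2 --0--> q0
q0 --0--> q4
q4 --2--> q4
q4 --1--> q4
q4 --0--> q0
q0 --1--> q2
q2 --0--> q0
q0 --0--> q4
q4 --1--> q4
q4 --2--> q4
q4 --0--> q0
q0 --1--> q2
q2 --1--> q0
q0 --2--> q3

q3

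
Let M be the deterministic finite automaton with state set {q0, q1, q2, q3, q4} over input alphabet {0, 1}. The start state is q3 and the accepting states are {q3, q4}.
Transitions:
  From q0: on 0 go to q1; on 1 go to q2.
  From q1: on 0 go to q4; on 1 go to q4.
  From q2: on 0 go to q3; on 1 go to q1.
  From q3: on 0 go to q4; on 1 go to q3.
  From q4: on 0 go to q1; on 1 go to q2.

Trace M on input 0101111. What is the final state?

q3 --0--> q4
q4 --1--> q2
q2 --0--> q3
q3 --1--> q3
q3 --1--> q3
q3 --1--> q3
q3 --1--> q3

q3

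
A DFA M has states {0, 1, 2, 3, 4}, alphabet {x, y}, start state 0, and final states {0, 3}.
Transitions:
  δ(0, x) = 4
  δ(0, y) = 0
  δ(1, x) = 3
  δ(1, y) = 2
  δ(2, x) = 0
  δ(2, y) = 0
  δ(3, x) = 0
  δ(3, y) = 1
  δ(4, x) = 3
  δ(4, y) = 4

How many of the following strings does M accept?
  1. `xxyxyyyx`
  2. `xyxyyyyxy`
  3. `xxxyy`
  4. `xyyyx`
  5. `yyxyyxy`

`xxyxyyyx`: rejected
`xyxyyyyxy`: rejected
`xxxyy`: accepted
`xyyyx`: accepted
`yyxyyxy`: rejected

2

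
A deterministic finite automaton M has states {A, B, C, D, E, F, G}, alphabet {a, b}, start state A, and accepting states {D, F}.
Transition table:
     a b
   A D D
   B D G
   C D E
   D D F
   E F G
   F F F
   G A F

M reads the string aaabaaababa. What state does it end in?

A --a--> D
D --a--> D
D --a--> D
D --b--> F
F --a--> F
F --a--> F
F --a--> F
F --b--> F
F --a--> F
F --b--> F
F --a--> F

F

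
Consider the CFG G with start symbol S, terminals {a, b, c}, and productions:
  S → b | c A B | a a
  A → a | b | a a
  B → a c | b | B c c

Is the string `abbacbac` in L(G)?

no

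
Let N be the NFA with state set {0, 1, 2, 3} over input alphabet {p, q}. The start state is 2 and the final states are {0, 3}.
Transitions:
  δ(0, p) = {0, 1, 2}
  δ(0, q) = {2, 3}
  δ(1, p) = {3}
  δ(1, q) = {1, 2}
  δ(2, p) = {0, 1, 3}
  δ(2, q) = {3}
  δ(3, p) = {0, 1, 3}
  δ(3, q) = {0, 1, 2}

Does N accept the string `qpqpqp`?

Start: {2}
read q: {3}
read p: {0, 1, 3}
read q: {0, 1, 2, 3}
read p: {0, 1, 2, 3}
read q: {0, 1, 2, 3}
read p: {0, 1, 2, 3}
Reachable ∩ accepting = {0, 3} — nonempty.

accepted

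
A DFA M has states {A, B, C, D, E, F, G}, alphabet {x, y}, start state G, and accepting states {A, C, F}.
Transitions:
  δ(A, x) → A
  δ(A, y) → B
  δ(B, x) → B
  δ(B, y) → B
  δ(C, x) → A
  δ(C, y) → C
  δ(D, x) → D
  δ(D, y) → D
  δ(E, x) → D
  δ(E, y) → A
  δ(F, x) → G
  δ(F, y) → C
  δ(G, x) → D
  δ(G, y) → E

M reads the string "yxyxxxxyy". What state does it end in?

D

G --y--> E
E --x--> D
D --y--> D
D --x--> D
D --x--> D
D --x--> D
D --x--> D
D --y--> D
D --y--> D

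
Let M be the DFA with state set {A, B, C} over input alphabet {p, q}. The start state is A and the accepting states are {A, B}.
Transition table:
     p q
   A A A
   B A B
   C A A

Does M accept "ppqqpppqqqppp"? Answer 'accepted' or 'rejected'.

A --p--> A
A --p--> A
A --q--> A
A --q--> A
A --p--> A
A --p--> A
A --p--> A
A --q--> A
A --q--> A
A --q--> A
A --p--> A
A --p--> A
A --p--> A
End in state A, which is an accepting state.

accepted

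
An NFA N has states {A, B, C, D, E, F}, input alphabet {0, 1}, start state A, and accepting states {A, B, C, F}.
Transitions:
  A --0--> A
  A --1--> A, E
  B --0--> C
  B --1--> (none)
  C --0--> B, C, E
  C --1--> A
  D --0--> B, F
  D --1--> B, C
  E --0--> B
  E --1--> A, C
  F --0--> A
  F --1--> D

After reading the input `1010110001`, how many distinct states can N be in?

Start: {A}
read 1: {A, E}
read 0: {A, B}
read 1: {A, E}
read 0: {A, B}
read 1: {A, E}
read 1: {A, C, E}
read 0: {A, B, C, E}
read 0: {A, B, C, E}
read 0: {A, B, C, E}
read 1: {A, C, E}
Final reachable set {A, C, E} has 3 states.

3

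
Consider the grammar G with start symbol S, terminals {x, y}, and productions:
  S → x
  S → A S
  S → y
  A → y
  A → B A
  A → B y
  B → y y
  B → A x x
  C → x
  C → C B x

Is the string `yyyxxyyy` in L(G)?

yes

S ⇒ AS ⇒ BAS ⇒ yyAS ⇒ yyByS ⇒ yyAxxyS ⇒ yyyxxyS ⇒ yyyxxyAS ⇒ yyyxxyyS ⇒ yyyxxyyy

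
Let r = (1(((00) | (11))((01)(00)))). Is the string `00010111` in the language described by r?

No split of 00010111 into u·v has 1 matching u and (((00)|(11))((01)(00))) matching v.

no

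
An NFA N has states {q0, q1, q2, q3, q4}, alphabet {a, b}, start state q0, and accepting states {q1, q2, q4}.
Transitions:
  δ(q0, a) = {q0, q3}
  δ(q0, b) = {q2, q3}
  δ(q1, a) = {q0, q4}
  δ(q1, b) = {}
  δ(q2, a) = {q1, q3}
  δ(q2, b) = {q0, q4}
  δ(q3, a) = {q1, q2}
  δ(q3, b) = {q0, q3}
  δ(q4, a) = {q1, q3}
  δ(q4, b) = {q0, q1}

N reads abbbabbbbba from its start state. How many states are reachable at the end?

Start: {q0}
read a: {q0, q3}
read b: {q0, q2, q3}
read b: {q0, q2, q3, q4}
read b: {q0, q1, q2, q3, q4}
read a: {q0, q1, q2, q3, q4}
read b: {q0, q1, q2, q3, q4}
read b: {q0, q1, q2, q3, q4}
read b: {q0, q1, q2, q3, q4}
read b: {q0, q1, q2, q3, q4}
read b: {q0, q1, q2, q3, q4}
read a: {q0, q1, q2, q3, q4}
Final reachable set {q0, q1, q2, q3, q4} has 5 states.

5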